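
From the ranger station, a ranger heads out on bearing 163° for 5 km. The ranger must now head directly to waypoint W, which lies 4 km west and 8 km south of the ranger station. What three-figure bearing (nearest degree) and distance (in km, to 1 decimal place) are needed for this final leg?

Leg 1 (163°, 5 km): east 5 sin 163° = 1.46, north 5 cos 163° = -4.78
Current position: (1.46, -4.78). Target: (-4, -8). Remaining: Δeast = -5.46, Δnorth = -3.22.
Bearing = atan2(-5.46, -3.22) mod 360° = 239.49°; distance = √((-5.46)² + (-3.22)²) = 6.340 km.

239°, 6.3 km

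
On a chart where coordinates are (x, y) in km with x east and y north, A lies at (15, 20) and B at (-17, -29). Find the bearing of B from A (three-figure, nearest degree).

Δeast = -17 − 15 = -32.00; Δnorth = -29 − 20 = -49.00.
Bearing = atan2(Δeast, Δnorth) mod 360° = 213.15° ≈ 213°.

213°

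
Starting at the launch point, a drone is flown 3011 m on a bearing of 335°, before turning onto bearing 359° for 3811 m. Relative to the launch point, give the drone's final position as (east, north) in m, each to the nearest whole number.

(-1339, 6539)

Leg 1 (335°, 3011 m): east 3011 sin 335° = -1272.50, north 3011 cos 335° = 2728.89
Leg 2 (359°, 3811 m): east 3811 sin 359° = -66.51, north 3811 cos 359° = 3810.42
Summing: -1339.01 m east, 6539.31 m north → (-1339, 6539).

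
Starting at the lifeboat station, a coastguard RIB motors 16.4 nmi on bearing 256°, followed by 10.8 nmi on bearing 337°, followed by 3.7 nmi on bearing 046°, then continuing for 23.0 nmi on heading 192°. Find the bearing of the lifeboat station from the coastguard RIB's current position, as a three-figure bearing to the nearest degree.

Leg 1 (256°, 16.4 nmi): east 16.4 sin 256° = -15.91, north 16.4 cos 256° = -3.97
Leg 2 (337°, 10.8 nmi): east 10.8 sin 337° = -4.22, north 10.8 cos 337° = 9.94
Leg 3 (046°, 3.7 nmi): east 3.7 sin 46° = 2.66, north 3.7 cos 46° = 2.57
Leg 4 (192°, 23.0 nmi): east 23.0 sin 192° = -4.78, north 23.0 cos 192° = -22.50
Net displacement: -22.25 east, -13.95 north. Direction back to start is (22.25, 13.95): bearing = atan2(22.25, 13.95) mod 360° = 57.91° ≈ 058°.

058°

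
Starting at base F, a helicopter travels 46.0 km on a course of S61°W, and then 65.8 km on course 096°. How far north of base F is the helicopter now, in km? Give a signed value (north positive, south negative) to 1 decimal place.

-29.2 km

Leg 1 (S61°W, 46.0 km): east 46.0 sin 241° = -40.23, north 46.0 cos 241° = -22.30
Leg 2 (096°, 65.8 km): east 65.8 sin 96° = 65.44, north 65.8 cos 96° = -6.88
Net north component: -29.18 km.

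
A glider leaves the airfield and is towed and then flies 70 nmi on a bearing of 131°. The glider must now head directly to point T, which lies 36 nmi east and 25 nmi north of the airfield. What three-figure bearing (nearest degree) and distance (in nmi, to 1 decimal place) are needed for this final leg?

Leg 1 (131°, 70 nmi): east 70 sin 131° = 52.83, north 70 cos 131° = -45.92
Current position: (52.83, -45.92). Target: (36, 25). Remaining: Δeast = -16.83, Δnorth = 70.92.
Bearing = atan2(-16.83, 70.92) mod 360° = 346.65°; distance = √((-16.83)² + (70.92)²) = 72.894 nmi.

347°, 72.9 nmi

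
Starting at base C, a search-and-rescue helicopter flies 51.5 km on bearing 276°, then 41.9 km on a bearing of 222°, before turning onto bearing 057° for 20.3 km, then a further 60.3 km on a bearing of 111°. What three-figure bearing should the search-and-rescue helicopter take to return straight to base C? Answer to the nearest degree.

Leg 1 (276°, 51.5 km): east 51.5 sin 276° = -51.22, north 51.5 cos 276° = 5.38
Leg 2 (222°, 41.9 km): east 41.9 sin 222° = -28.04, north 41.9 cos 222° = -31.14
Leg 3 (057°, 20.3 km): east 20.3 sin 57° = 17.03, north 20.3 cos 57° = 11.06
Leg 4 (111°, 60.3 km): east 60.3 sin 111° = 56.29, north 60.3 cos 111° = -21.61
Net displacement: -5.93 east, -36.31 north. Direction back to start is (5.93, 36.31): bearing = atan2(5.93, 36.31) mod 360° = 9.28° ≈ 009°.

009°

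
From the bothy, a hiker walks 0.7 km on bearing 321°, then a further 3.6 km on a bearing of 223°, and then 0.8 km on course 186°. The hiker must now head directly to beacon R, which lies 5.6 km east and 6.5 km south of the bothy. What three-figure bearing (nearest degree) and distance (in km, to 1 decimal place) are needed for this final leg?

Leg 1 (321°, 0.7 km): east 0.7 sin 321° = -0.44, north 0.7 cos 321° = 0.54
Leg 2 (223°, 3.6 km): east 3.6 sin 223° = -2.46, north 3.6 cos 223° = -2.63
Leg 3 (186°, 0.8 km): east 0.8 sin 186° = -0.08, north 0.8 cos 186° = -0.80
Current position: (-2.98, -2.88). Target: (5.6, -6.5). Remaining: Δeast = 8.58, Δnorth = -3.62.
Bearing = atan2(8.58, -3.62) mod 360° = 112.85°; distance = √((8.58)² + (-3.62)²) = 9.310 km.

113°, 9.3 km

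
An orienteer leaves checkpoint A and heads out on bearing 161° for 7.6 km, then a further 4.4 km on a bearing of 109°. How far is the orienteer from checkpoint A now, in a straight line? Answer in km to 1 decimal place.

10.9 km

Leg 1 (161°, 7.6 km): east 7.6 sin 161° = 2.47, north 7.6 cos 161° = -7.19
Leg 2 (109°, 4.4 km): east 4.4 sin 109° = 4.16, north 4.4 cos 109° = -1.43
Net: 6.63 east, -8.62 north. Distance = √((6.63)² + (-8.62)²) = 10.876 km.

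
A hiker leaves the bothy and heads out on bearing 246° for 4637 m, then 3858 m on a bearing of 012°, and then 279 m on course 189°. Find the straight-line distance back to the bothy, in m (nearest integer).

Leg 1 (246°, 4637 m): east 4637 sin 246° = -4236.11, north 4637 cos 246° = -1886.04
Leg 2 (012°, 3858 m): east 3858 sin 12° = 802.12, north 3858 cos 12° = 3773.69
Leg 3 (189°, 279 m): east 279 sin 189° = -43.65, north 279 cos 189° = -275.57
Net: -3477.63 east, 1612.09 north. Distance = √((-3477.63)² + (1612.09)²) = 3833.114 m.

3833 m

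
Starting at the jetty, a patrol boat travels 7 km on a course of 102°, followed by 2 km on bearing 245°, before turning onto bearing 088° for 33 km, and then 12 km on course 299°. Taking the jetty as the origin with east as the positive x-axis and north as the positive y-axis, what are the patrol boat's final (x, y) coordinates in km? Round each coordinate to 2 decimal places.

(27.52, 4.67)

Leg 1 (102°, 7 km): east 7 sin 102° = 6.85, north 7 cos 102° = -1.46
Leg 2 (245°, 2 km): east 2 sin 245° = -1.81, north 2 cos 245° = -0.85
Leg 3 (088°, 33 km): east 33 sin 88° = 32.98, north 33 cos 88° = 1.15
Leg 4 (299°, 12 km): east 12 sin 299° = -10.50, north 12 cos 299° = 5.82
Summing: 27.52 km east, 4.67 km north → (27.52, 4.67).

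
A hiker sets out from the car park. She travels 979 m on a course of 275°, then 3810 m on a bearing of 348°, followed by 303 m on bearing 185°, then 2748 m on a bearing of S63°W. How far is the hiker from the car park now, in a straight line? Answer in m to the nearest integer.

4808 m

Leg 1 (275°, 979 m): east 979 sin 275° = -975.27, north 979 cos 275° = 85.33
Leg 2 (348°, 3810 m): east 3810 sin 348° = -792.14, north 3810 cos 348° = 3726.74
Leg 3 (185°, 303 m): east 303 sin 185° = -26.41, north 303 cos 185° = -301.85
Leg 4 (S63°W, 2748 m): east 2748 sin 243° = -2448.49, north 2748 cos 243° = -1247.57
Net: -4242.31 east, 2262.65 north. Distance = √((-4242.31)² + (2262.65)²) = 4807.996 m.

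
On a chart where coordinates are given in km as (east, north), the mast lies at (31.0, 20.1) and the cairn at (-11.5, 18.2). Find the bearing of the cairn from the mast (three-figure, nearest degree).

267°

Δeast = -11.5 − 31.0 = -42.50; Δnorth = 18.2 − 20.1 = -1.90.
Bearing = atan2(Δeast, Δnorth) mod 360° = 267.44° ≈ 267°.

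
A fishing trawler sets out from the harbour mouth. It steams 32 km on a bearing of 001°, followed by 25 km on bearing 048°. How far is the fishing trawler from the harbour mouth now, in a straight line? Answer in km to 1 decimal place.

52.3 km

Leg 1 (001°, 32 km): east 32 sin 1° = 0.56, north 32 cos 1° = 32.00
Leg 2 (048°, 25 km): east 25 sin 48° = 18.58, north 25 cos 48° = 16.73
Net: 19.14 east, 48.72 north. Distance = √((19.14)² + (48.72)²) = 52.347 km.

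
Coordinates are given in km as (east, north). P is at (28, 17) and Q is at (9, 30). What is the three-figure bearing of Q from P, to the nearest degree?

Δeast = 9 − 28 = -19.00; Δnorth = 30 − 17 = 13.00.
Bearing = atan2(Δeast, Δnorth) mod 360° = 304.38° ≈ 304°.

304°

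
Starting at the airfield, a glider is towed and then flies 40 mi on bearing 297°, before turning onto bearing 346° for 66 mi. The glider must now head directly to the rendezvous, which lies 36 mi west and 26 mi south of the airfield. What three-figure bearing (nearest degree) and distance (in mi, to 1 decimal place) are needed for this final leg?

172°, 109.3 mi

Leg 1 (297°, 40 mi): east 40 sin 297° = -35.64, north 40 cos 297° = 18.16
Leg 2 (346°, 66 mi): east 66 sin 346° = -15.97, north 66 cos 346° = 64.04
Current position: (-51.61, 82.20). Target: (-36, -26). Remaining: Δeast = 15.61, Δnorth = -108.20.
Bearing = atan2(15.61, -108.20) mod 360° = 171.79°; distance = √((15.61)² + (-108.20)²) = 109.319 mi.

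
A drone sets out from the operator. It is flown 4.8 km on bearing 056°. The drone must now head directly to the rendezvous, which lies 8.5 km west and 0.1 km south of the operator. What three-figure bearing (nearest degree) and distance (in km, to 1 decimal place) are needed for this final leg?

257°, 12.8 km

Leg 1 (056°, 4.8 km): east 4.8 sin 56° = 3.98, north 4.8 cos 56° = 2.68
Current position: (3.98, 2.68). Target: (-8.5, -0.1). Remaining: Δeast = -12.48, Δnorth = -2.78.
Bearing = atan2(-12.48, -2.78) mod 360° = 257.42°; distance = √((-12.48)² + (-2.78)²) = 12.786 km.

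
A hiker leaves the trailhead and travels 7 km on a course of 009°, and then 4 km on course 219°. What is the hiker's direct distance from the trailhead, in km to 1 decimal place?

Leg 1 (009°, 7 km): east 7 sin 9° = 1.10, north 7 cos 9° = 6.91
Leg 2 (219°, 4 km): east 4 sin 219° = -2.52, north 4 cos 219° = -3.11
Net: -1.42 east, 3.81 north. Distance = √((-1.42)² + (3.81)²) = 4.062 km.

4.1 km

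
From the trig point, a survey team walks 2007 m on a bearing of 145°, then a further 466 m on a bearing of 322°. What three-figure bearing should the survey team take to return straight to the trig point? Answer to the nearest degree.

326°

Leg 1 (145°, 2007 m): east 2007 sin 145° = 1151.17, north 2007 cos 145° = -1644.04
Leg 2 (322°, 466 m): east 466 sin 322° = -286.90, north 466 cos 322° = 367.21
Net displacement: 864.27 east, -1276.83 north. Direction back to start is (-864.27, 1276.83): bearing = atan2(-864.27, 1276.83) mod 360° = 325.91° ≈ 326°.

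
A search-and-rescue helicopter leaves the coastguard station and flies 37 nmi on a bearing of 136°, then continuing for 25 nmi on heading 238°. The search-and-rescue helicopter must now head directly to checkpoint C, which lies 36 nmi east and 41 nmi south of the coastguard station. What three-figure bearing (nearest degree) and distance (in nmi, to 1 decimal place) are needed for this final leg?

092°, 31.5 nmi

Leg 1 (136°, 37 nmi): east 37 sin 136° = 25.70, north 37 cos 136° = -26.62
Leg 2 (238°, 25 nmi): east 25 sin 238° = -21.20, north 25 cos 238° = -13.25
Current position: (4.50, -39.86). Target: (36, -41). Remaining: Δeast = 31.50, Δnorth = -1.14.
Bearing = atan2(31.50, -1.14) mod 360° = 92.07°; distance = √((31.50)² + (-1.14)²) = 31.519 nmi.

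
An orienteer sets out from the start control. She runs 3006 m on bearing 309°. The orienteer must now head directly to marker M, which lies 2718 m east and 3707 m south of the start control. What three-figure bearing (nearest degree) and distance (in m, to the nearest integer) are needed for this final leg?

Leg 1 (309°, 3006 m): east 3006 sin 309° = -2336.10, north 3006 cos 309° = 1891.74
Current position: (-2336.10, 1891.74). Target: (2718, -3707). Remaining: Δeast = 5054.10, Δnorth = -5598.74.
Bearing = atan2(5054.10, -5598.74) mod 360° = 137.93°; distance = √((5054.10)² + (-5598.74)²) = 7542.532 m.

138°, 7543 m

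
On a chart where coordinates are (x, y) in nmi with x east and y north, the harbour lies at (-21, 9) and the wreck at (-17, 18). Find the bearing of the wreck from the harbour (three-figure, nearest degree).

024°

Δeast = -17 − -21 = 4.00; Δnorth = 18 − 9 = 9.00.
Bearing = atan2(Δeast, Δnorth) mod 360° = 23.96° ≈ 024°.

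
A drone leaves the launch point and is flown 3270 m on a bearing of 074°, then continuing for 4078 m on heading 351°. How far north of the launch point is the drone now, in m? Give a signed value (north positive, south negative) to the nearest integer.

Leg 1 (074°, 3270 m): east 3270 sin 74° = 3143.33, north 3270 cos 74° = 901.33
Leg 2 (351°, 4078 m): east 4078 sin 351° = -637.94, north 4078 cos 351° = 4027.79
Net north component: 4929.13 m.

4929 m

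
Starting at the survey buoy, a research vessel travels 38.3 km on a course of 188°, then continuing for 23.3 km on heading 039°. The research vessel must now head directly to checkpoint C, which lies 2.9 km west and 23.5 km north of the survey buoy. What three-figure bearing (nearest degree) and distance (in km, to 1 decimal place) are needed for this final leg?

Leg 1 (188°, 38.3 km): east 38.3 sin 188° = -5.33, north 38.3 cos 188° = -37.93
Leg 2 (039°, 23.3 km): east 23.3 sin 39° = 14.66, north 23.3 cos 39° = 18.11
Current position: (9.33, -19.82). Target: (-2.9, 23.5). Remaining: Δeast = -12.23, Δnorth = 43.32.
Bearing = atan2(-12.23, 43.32) mod 360° = 344.23°; distance = √((-12.23)² + (43.32)²) = 45.014 km.

344°, 45.0 km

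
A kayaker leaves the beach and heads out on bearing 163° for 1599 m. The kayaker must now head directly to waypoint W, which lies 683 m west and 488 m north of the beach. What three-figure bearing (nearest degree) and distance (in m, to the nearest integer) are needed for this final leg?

330°, 2322 m

Leg 1 (163°, 1599 m): east 1599 sin 163° = 467.50, north 1599 cos 163° = -1529.13
Current position: (467.50, -1529.13). Target: (-683, 488). Remaining: Δeast = -1150.50, Δnorth = 2017.13.
Bearing = atan2(-1150.50, 2017.13) mod 360° = 330.30°; distance = √((-1150.50)² + (2017.13)²) = 2322.170 m.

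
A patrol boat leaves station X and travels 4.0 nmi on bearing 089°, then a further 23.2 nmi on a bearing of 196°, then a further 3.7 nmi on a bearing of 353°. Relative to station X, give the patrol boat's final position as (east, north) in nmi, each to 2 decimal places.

(-2.85, -18.56)

Leg 1 (089°, 4.0 nmi): east 4.0 sin 89° = 4.00, north 4.0 cos 89° = 0.07
Leg 2 (196°, 23.2 nmi): east 23.2 sin 196° = -6.39, north 23.2 cos 196° = -22.30
Leg 3 (353°, 3.7 nmi): east 3.7 sin 353° = -0.45, north 3.7 cos 353° = 3.67
Summing: -2.85 nmi east, -18.56 nmi north → (-2.85, -18.56).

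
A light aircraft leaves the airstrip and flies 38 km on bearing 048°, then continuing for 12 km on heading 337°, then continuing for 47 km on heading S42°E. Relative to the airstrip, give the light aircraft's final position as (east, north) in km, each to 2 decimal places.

Leg 1 (048°, 38 km): east 38 sin 48° = 28.24, north 38 cos 48° = 25.43
Leg 2 (337°, 12 km): east 12 sin 337° = -4.69, north 12 cos 337° = 11.05
Leg 3 (S42°E, 47 km): east 47 sin 138° = 31.45, north 47 cos 138° = -34.93
Summing: 55.00 km east, 1.55 km north → (55.00, 1.55).

(55.00, 1.55)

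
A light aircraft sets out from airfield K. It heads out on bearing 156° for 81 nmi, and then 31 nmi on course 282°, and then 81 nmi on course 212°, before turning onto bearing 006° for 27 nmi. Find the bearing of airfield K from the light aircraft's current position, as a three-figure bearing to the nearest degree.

Leg 1 (156°, 81 nmi): east 81 sin 156° = 32.95, north 81 cos 156° = -74.00
Leg 2 (282°, 31 nmi): east 31 sin 282° = -30.32, north 31 cos 282° = 6.45
Leg 3 (212°, 81 nmi): east 81 sin 212° = -42.92, north 81 cos 212° = -68.69
Leg 4 (006°, 27 nmi): east 27 sin 6° = 2.82, north 27 cos 6° = 26.85
Net displacement: -37.48 east, -109.39 north. Direction back to start is (37.48, 109.39): bearing = atan2(37.48, 109.39) mod 360° = 18.91° ≈ 019°.

019°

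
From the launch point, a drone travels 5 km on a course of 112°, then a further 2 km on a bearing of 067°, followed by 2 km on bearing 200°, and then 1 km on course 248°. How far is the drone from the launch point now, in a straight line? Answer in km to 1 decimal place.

5.9 km

Leg 1 (112°, 5 km): east 5 sin 112° = 4.64, north 5 cos 112° = -1.87
Leg 2 (067°, 2 km): east 2 sin 67° = 1.84, north 2 cos 67° = 0.78
Leg 3 (200°, 2 km): east 2 sin 200° = -0.68, north 2 cos 200° = -1.88
Leg 4 (248°, 1 km): east 1 sin 248° = -0.93, north 1 cos 248° = -0.37
Net: 4.87 east, -3.35 north. Distance = √((4.87)² + (-3.35)²) = 5.905 km.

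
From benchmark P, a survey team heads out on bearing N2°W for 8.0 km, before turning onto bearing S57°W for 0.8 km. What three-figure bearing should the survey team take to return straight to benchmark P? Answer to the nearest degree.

173°

Leg 1 (N2°W, 8.0 km): east 8.0 sin 358° = -0.28, north 8.0 cos 358° = 8.00
Leg 2 (S57°W, 0.8 km): east 0.8 sin 237° = -0.67, north 0.8 cos 237° = -0.44
Net displacement: -0.95 east, 7.56 north. Direction back to start is (0.95, -7.56): bearing = atan2(0.95, -7.56) mod 360° = 172.84° ≈ 173°.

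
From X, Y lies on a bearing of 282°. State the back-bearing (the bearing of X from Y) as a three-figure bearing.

Back-bearing = 282° − 180° = 102°.

102°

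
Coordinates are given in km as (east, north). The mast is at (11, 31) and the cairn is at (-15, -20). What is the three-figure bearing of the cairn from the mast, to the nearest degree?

Δeast = -15 − 11 = -26.00; Δnorth = -20 − 31 = -51.00.
Bearing = atan2(Δeast, Δnorth) mod 360° = 207.01° ≈ 207°.

207°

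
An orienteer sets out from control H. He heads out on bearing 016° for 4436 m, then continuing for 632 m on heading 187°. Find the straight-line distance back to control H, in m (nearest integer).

3813 m

Leg 1 (016°, 4436 m): east 4436 sin 16° = 1222.73, north 4436 cos 16° = 4264.16
Leg 2 (187°, 632 m): east 632 sin 187° = -77.02, north 632 cos 187° = -627.29
Net: 1145.71 east, 3636.87 north. Distance = √((1145.71)² + (3636.87)²) = 3813.063 m.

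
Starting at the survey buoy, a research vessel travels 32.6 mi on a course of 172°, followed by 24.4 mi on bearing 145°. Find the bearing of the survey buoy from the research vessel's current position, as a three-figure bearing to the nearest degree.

340°

Leg 1 (172°, 32.6 mi): east 32.6 sin 172° = 4.54, north 32.6 cos 172° = -32.28
Leg 2 (145°, 24.4 mi): east 24.4 sin 145° = 14.00, north 24.4 cos 145° = -19.99
Net displacement: 18.53 east, -52.27 north. Direction back to start is (-18.53, 52.27): bearing = atan2(-18.53, 52.27) mod 360° = 340.48° ≈ 340°.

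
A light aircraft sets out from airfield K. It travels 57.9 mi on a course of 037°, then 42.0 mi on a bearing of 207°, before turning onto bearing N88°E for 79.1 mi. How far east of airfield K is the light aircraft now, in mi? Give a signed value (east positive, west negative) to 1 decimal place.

Leg 1 (037°, 57.9 mi): east 57.9 sin 37° = 34.85, north 57.9 cos 37° = 46.24
Leg 2 (207°, 42.0 mi): east 42.0 sin 207° = -19.07, north 42.0 cos 207° = -37.42
Leg 3 (N88°E, 79.1 mi): east 79.1 sin 88° = 79.05, north 79.1 cos 88° = 2.76
Net east component: 94.83 mi.

94.8 mi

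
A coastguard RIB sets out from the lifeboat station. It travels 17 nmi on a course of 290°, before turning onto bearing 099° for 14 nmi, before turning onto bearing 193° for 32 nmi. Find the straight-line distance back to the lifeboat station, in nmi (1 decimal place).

29.1 nmi

Leg 1 (290°, 17 nmi): east 17 sin 290° = -15.97, north 17 cos 290° = 5.81
Leg 2 (099°, 14 nmi): east 14 sin 99° = 13.83, north 14 cos 99° = -2.19
Leg 3 (193°, 32 nmi): east 32 sin 193° = -7.20, north 32 cos 193° = -31.18
Net: -9.35 east, -27.56 north. Distance = √((-9.35)² + (-27.56)²) = 29.097 nmi.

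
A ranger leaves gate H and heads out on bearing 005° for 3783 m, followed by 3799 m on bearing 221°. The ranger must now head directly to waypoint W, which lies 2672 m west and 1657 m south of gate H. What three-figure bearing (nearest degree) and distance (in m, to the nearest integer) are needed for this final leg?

Leg 1 (005°, 3783 m): east 3783 sin 5° = 329.71, north 3783 cos 5° = 3768.60
Leg 2 (221°, 3799 m): east 3799 sin 221° = -2492.37, north 3799 cos 221° = -2867.14
Current position: (-2162.66, 901.46). Target: (-2672, -1657). Remaining: Δeast = -509.34, Δnorth = -2558.46.
Bearing = atan2(-509.34, -2558.46) mod 360° = 191.26°; distance = √((-509.34)² + (-2558.46)²) = 2608.670 m.

191°, 2609 m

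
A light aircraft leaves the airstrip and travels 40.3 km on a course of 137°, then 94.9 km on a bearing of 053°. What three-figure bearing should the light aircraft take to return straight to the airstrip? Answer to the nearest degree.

Leg 1 (137°, 40.3 km): east 40.3 sin 137° = 27.48, north 40.3 cos 137° = -29.47
Leg 2 (053°, 94.9 km): east 94.9 sin 53° = 75.79, north 94.9 cos 53° = 57.11
Net displacement: 103.28 east, 27.64 north. Direction back to start is (-103.28, -27.64): bearing = atan2(-103.28, -27.64) mod 360° = 255.02° ≈ 255°.

255°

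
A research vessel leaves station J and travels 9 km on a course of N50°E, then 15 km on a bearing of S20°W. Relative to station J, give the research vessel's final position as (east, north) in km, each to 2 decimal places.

Leg 1 (N50°E, 9 km): east 9 sin 50° = 6.89, north 9 cos 50° = 5.79
Leg 2 (S20°W, 15 km): east 15 sin 200° = -5.13, north 15 cos 200° = -14.10
Summing: 1.76 km east, -8.31 km north → (1.76, -8.31).

(1.76, -8.31)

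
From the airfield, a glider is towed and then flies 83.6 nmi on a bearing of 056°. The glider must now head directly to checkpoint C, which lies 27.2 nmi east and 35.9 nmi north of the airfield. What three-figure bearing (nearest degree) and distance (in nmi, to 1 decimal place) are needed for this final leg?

256°, 43.5 nmi

Leg 1 (056°, 83.6 nmi): east 83.6 sin 56° = 69.31, north 83.6 cos 56° = 46.75
Current position: (69.31, 46.75). Target: (27.2, 35.9). Remaining: Δeast = -42.11, Δnorth = -10.85.
Bearing = atan2(-42.11, -10.85) mod 360° = 255.55°; distance = √((-42.11)² + (-10.85)²) = 43.483 nmi.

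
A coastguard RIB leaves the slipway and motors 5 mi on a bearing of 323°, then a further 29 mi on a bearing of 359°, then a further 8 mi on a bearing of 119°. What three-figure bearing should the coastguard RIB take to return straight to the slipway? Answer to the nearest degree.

Leg 1 (323°, 5 mi): east 5 sin 323° = -3.01, north 5 cos 323° = 3.99
Leg 2 (359°, 29 mi): east 29 sin 359° = -0.51, north 29 cos 359° = 29.00
Leg 3 (119°, 8 mi): east 8 sin 119° = 7.00, north 8 cos 119° = -3.88
Net displacement: 3.48 east, 29.11 north. Direction back to start is (-3.48, -29.11): bearing = atan2(-3.48, -29.11) mod 360° = 186.82° ≈ 187°.

187°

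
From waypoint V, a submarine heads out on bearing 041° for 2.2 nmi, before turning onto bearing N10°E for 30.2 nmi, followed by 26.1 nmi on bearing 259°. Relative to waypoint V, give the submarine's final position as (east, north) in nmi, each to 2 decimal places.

Leg 1 (041°, 2.2 nmi): east 2.2 sin 41° = 1.44, north 2.2 cos 41° = 1.66
Leg 2 (N10°E, 30.2 nmi): east 30.2 sin 10° = 5.24, north 30.2 cos 10° = 29.74
Leg 3 (259°, 26.1 nmi): east 26.1 sin 259° = -25.62, north 26.1 cos 259° = -4.98
Summing: -18.93 nmi east, 26.42 nmi north → (-18.93, 26.42).

(-18.93, 26.42)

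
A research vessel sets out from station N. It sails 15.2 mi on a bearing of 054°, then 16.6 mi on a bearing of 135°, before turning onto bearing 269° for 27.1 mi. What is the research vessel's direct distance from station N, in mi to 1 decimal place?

4.5 mi

Leg 1 (054°, 15.2 mi): east 15.2 sin 54° = 12.30, north 15.2 cos 54° = 8.93
Leg 2 (135°, 16.6 mi): east 16.6 sin 135° = 11.74, north 16.6 cos 135° = -11.74
Leg 3 (269°, 27.1 mi): east 27.1 sin 269° = -27.10, north 27.1 cos 269° = -0.47
Net: -3.06 east, -3.28 north. Distance = √((-3.06)² + (-3.28)²) = 4.484 mi.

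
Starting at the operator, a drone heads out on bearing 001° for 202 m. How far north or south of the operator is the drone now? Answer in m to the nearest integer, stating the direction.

Leg 1 (001°, 202 m): east 202 sin 1° = 3.53, north 202 cos 1° = 201.97
Net north component: 201.97 m.

202 m north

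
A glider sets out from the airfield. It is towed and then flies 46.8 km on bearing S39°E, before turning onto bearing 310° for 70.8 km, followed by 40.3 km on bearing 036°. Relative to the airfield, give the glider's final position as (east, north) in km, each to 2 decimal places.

(-1.10, 41.74)

Leg 1 (S39°E, 46.8 km): east 46.8 sin 141° = 29.45, north 46.8 cos 141° = -36.37
Leg 2 (310°, 70.8 km): east 70.8 sin 310° = -54.24, north 70.8 cos 310° = 45.51
Leg 3 (036°, 40.3 km): east 40.3 sin 36° = 23.69, north 40.3 cos 36° = 32.60
Summing: -1.10 km east, 41.74 km north → (-1.10, 41.74).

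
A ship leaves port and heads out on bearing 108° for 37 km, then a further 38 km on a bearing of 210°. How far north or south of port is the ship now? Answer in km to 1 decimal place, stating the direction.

44.3 km south

Leg 1 (108°, 37 km): east 37 sin 108° = 35.19, north 37 cos 108° = -11.43
Leg 2 (210°, 38 km): east 38 sin 210° = -19.00, north 38 cos 210° = -32.91
Net north component: -44.34 km.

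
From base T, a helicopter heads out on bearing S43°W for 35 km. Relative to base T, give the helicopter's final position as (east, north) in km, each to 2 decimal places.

Leg 1 (S43°W, 35 km): east 35 sin 223° = -23.87, north 35 cos 223° = -25.60
Summing: -23.87 km east, -25.60 km north → (-23.87, -25.60).

(-23.87, -25.60)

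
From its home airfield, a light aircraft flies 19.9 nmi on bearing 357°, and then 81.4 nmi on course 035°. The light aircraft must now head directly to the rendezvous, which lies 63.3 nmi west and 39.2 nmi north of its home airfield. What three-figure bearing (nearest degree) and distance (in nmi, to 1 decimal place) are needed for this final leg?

247°, 118.8 nmi

Leg 1 (357°, 19.9 nmi): east 19.9 sin 357° = -1.04, north 19.9 cos 357° = 19.87
Leg 2 (035°, 81.4 nmi): east 81.4 sin 35° = 46.69, north 81.4 cos 35° = 66.68
Current position: (45.65, 86.55). Target: (-63.3, 39.2). Remaining: Δeast = -108.95, Δnorth = -47.35.
Bearing = atan2(-108.95, -47.35) mod 360° = 246.51°; distance = √((-108.95)² + (-47.35)²) = 118.793 nmi.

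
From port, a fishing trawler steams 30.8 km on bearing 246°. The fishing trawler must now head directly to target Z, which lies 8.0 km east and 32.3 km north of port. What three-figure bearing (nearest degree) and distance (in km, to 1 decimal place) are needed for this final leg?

Leg 1 (246°, 30.8 km): east 30.8 sin 246° = -28.14, north 30.8 cos 246° = -12.53
Current position: (-28.14, -12.53). Target: (8.0, 32.3). Remaining: Δeast = 36.14, Δnorth = 44.83.
Bearing = atan2(36.14, 44.83) mod 360° = 38.87°; distance = √((36.14)² + (44.83)²) = 57.580 km.

039°, 57.6 km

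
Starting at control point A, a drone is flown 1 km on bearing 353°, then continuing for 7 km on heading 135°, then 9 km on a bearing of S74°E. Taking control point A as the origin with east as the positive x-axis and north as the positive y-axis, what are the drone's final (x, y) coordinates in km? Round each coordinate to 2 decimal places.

(13.48, -6.44)

Leg 1 (353°, 1 km): east 1 sin 353° = -0.12, north 1 cos 353° = 0.99
Leg 2 (135°, 7 km): east 7 sin 135° = 4.95, north 7 cos 135° = -4.95
Leg 3 (S74°E, 9 km): east 9 sin 106° = 8.65, north 9 cos 106° = -2.48
Summing: 13.48 km east, -6.44 km north → (13.48, -6.44).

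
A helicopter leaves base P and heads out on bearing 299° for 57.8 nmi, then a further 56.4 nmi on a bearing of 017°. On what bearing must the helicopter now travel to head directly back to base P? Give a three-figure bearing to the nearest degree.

Leg 1 (299°, 57.8 nmi): east 57.8 sin 299° = -50.55, north 57.8 cos 299° = 28.02
Leg 2 (017°, 56.4 nmi): east 56.4 sin 17° = 16.49, north 56.4 cos 17° = 53.94
Net displacement: -34.06 east, 81.96 north. Direction back to start is (34.06, -81.96): bearing = atan2(34.06, -81.96) mod 360° = 157.43° ≈ 157°.

157°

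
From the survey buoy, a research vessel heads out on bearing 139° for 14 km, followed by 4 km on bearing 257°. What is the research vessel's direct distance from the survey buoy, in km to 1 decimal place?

Leg 1 (139°, 14 km): east 14 sin 139° = 9.18, north 14 cos 139° = -10.57
Leg 2 (257°, 4 km): east 4 sin 257° = -3.90, north 4 cos 257° = -0.90
Net: 5.29 east, -11.47 north. Distance = √((5.29)² + (-11.47)²) = 12.626 km.

12.6 km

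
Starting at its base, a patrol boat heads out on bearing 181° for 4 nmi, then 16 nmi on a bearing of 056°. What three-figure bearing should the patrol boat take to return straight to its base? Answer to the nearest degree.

249°

Leg 1 (181°, 4 nmi): east 4 sin 181° = -0.07, north 4 cos 181° = -4.00
Leg 2 (056°, 16 nmi): east 16 sin 56° = 13.26, north 16 cos 56° = 8.95
Net displacement: 13.19 east, 4.95 north. Direction back to start is (-13.19, -4.95): bearing = atan2(-13.19, -4.95) mod 360° = 249.45° ≈ 249°.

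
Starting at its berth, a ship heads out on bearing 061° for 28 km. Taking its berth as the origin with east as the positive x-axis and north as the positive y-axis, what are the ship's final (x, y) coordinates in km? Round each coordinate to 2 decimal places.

Leg 1 (061°, 28 km): east 28 sin 61° = 24.49, north 28 cos 61° = 13.57
Summing: 24.49 km east, 13.57 km north → (24.49, 13.57).

(24.49, 13.57)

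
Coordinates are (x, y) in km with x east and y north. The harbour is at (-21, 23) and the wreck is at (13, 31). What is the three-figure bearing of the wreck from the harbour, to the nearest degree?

077°

Δeast = 13 − -21 = 34.00; Δnorth = 31 − 23 = 8.00.
Bearing = atan2(Δeast, Δnorth) mod 360° = 76.76° ≈ 077°.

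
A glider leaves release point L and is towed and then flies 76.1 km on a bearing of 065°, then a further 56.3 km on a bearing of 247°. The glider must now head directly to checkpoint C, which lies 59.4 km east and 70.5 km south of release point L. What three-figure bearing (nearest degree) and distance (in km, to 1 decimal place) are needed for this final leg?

152°, 91.1 km

Leg 1 (065°, 76.1 km): east 76.1 sin 65° = 68.97, north 76.1 cos 65° = 32.16
Leg 2 (247°, 56.3 km): east 56.3 sin 247° = -51.82, north 56.3 cos 247° = -22.00
Current position: (17.15, 10.16). Target: (59.4, -70.5). Remaining: Δeast = 42.25, Δnorth = -80.66.
Bearing = atan2(42.25, -80.66) mod 360° = 152.35°; distance = √((42.25)² + (-80.66)²) = 91.060 km.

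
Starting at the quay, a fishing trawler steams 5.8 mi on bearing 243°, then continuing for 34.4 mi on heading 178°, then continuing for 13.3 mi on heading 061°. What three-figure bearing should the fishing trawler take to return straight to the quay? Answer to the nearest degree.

346°

Leg 1 (243°, 5.8 mi): east 5.8 sin 243° = -5.17, north 5.8 cos 243° = -2.63
Leg 2 (178°, 34.4 mi): east 34.4 sin 178° = 1.20, north 34.4 cos 178° = -34.38
Leg 3 (061°, 13.3 mi): east 13.3 sin 61° = 11.63, north 13.3 cos 61° = 6.45
Net displacement: 7.67 east, -30.56 north. Direction back to start is (-7.67, 30.56): bearing = atan2(-7.67, 30.56) mod 360° = 345.92° ≈ 346°.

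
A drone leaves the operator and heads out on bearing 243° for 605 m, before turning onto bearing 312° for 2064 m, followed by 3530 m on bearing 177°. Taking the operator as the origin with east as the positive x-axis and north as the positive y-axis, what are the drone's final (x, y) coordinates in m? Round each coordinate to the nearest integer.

Leg 1 (243°, 605 m): east 605 sin 243° = -539.06, north 605 cos 243° = -274.66
Leg 2 (312°, 2064 m): east 2064 sin 312° = -1533.85, north 2064 cos 312° = 1381.09
Leg 3 (177°, 3530 m): east 3530 sin 177° = 184.75, north 3530 cos 177° = -3525.16
Summing: -1888.16 m east, -2418.74 m north → (-1888, -2419).

(-1888, -2419)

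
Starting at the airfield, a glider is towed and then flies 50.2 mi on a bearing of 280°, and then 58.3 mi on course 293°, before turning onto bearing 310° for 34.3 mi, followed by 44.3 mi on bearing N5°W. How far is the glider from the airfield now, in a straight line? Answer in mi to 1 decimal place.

Leg 1 (280°, 50.2 mi): east 50.2 sin 280° = -49.44, north 50.2 cos 280° = 8.72
Leg 2 (293°, 58.3 mi): east 58.3 sin 293° = -53.67, north 58.3 cos 293° = 22.78
Leg 3 (310°, 34.3 mi): east 34.3 sin 310° = -26.28, north 34.3 cos 310° = 22.05
Leg 4 (N5°W, 44.3 mi): east 44.3 sin 355° = -3.86, north 44.3 cos 355° = 44.13
Net: -133.24 east, 97.68 north. Distance = √((-133.24)² + (97.68)²) = 165.207 mi.

165.2 mi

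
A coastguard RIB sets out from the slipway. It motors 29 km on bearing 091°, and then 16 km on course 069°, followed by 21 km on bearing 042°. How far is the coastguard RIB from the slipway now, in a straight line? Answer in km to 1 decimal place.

61.6 km

Leg 1 (091°, 29 km): east 29 sin 91° = 29.00, north 29 cos 91° = -0.51
Leg 2 (069°, 16 km): east 16 sin 69° = 14.94, north 16 cos 69° = 5.73
Leg 3 (042°, 21 km): east 21 sin 42° = 14.05, north 21 cos 42° = 15.61
Net: 57.98 east, 20.83 north. Distance = √((57.98)² + (20.83)²) = 61.614 km.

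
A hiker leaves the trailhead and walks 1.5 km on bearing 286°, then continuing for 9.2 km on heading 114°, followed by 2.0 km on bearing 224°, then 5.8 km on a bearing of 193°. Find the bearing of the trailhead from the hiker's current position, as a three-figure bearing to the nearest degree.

338°

Leg 1 (286°, 1.5 km): east 1.5 sin 286° = -1.44, north 1.5 cos 286° = 0.41
Leg 2 (114°, 9.2 km): east 9.2 sin 114° = 8.40, north 9.2 cos 114° = -3.74
Leg 3 (224°, 2.0 km): east 2.0 sin 224° = -1.39, north 2.0 cos 224° = -1.44
Leg 4 (193°, 5.8 km): east 5.8 sin 193° = -1.30, north 5.8 cos 193° = -5.65
Net displacement: 4.27 east, -10.42 north. Direction back to start is (-4.27, 10.42): bearing = atan2(-4.27, 10.42) mod 360° = 337.72° ≈ 338°.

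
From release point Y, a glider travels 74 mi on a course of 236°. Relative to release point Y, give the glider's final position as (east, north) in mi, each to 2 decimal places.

Leg 1 (236°, 74 mi): east 74 sin 236° = -61.35, north 74 cos 236° = -41.38
Summing: -61.35 mi east, -41.38 mi north → (-61.35, -41.38).

(-61.35, -41.38)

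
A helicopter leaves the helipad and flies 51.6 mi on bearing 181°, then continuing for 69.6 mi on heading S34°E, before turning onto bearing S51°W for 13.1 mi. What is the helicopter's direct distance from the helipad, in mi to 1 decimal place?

Leg 1 (181°, 51.6 mi): east 51.6 sin 181° = -0.90, north 51.6 cos 181° = -51.59
Leg 2 (S34°E, 69.6 mi): east 69.6 sin 146° = 38.92, north 69.6 cos 146° = -57.70
Leg 3 (S51°W, 13.1 mi): east 13.1 sin 231° = -10.18, north 13.1 cos 231° = -8.24
Net: 27.84 east, -117.54 north. Distance = √((27.84)² + (-117.54)²) = 120.789 mi.

120.8 mi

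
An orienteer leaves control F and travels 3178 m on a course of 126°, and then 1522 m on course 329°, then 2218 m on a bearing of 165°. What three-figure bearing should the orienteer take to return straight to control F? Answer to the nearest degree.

Leg 1 (126°, 3178 m): east 3178 sin 126° = 2571.06, north 3178 cos 126° = -1867.98
Leg 2 (329°, 1522 m): east 1522 sin 329° = -783.89, north 1522 cos 329° = 1304.61
Leg 3 (165°, 2218 m): east 2218 sin 165° = 574.06, north 2218 cos 165° = -2142.42
Net displacement: 2361.23 east, -2705.80 north. Direction back to start is (-2361.23, 2705.80): bearing = atan2(-2361.23, 2705.80) mod 360° = 318.89° ≈ 319°.

319°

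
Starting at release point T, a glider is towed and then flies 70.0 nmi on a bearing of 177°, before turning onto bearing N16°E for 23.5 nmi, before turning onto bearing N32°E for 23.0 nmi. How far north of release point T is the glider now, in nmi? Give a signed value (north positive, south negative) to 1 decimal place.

Leg 1 (177°, 70.0 nmi): east 70.0 sin 177° = 3.66, north 70.0 cos 177° = -69.90
Leg 2 (N16°E, 23.5 nmi): east 23.5 sin 16° = 6.48, north 23.5 cos 16° = 22.59
Leg 3 (N32°E, 23.0 nmi): east 23.0 sin 32° = 12.19, north 23.0 cos 32° = 19.51
Net north component: -27.81 nmi.

-27.8 nmi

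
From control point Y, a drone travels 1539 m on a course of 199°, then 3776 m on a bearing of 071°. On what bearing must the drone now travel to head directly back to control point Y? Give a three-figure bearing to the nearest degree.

Leg 1 (199°, 1539 m): east 1539 sin 199° = -501.05, north 1539 cos 199° = -1455.15
Leg 2 (071°, 3776 m): east 3776 sin 71° = 3570.28, north 3776 cos 71° = 1229.35
Net displacement: 3069.23 east, -225.81 north. Direction back to start is (-3069.23, 225.81): bearing = atan2(-3069.23, 225.81) mod 360° = 274.21° ≈ 274°.

274°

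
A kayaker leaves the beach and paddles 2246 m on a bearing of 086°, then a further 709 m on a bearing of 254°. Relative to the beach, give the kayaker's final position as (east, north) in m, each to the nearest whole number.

Leg 1 (086°, 2246 m): east 2246 sin 86° = 2240.53, north 2246 cos 86° = 156.67
Leg 2 (254°, 709 m): east 709 sin 254° = -681.53, north 709 cos 254° = -195.43
Summing: 1558.99 m east, -38.75 m north → (1559, -39).

(1559, -39)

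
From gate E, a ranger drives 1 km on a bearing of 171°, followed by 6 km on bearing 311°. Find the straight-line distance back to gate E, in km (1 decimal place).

Leg 1 (171°, 1 km): east 1 sin 171° = 0.16, north 1 cos 171° = -0.99
Leg 2 (311°, 6 km): east 6 sin 311° = -4.53, north 6 cos 311° = 3.94
Net: -4.37 east, 2.95 north. Distance = √((-4.37)² + (2.95)²) = 5.273 km.

5.3 km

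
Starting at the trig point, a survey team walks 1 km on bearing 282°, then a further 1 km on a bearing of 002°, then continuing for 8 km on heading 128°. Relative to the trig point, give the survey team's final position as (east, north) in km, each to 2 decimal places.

Leg 1 (282°, 1 km): east 1 sin 282° = -0.98, north 1 cos 282° = 0.21
Leg 2 (002°, 1 km): east 1 sin 2° = 0.03, north 1 cos 2° = 1.00
Leg 3 (128°, 8 km): east 8 sin 128° = 6.30, north 8 cos 128° = -4.93
Summing: 5.36 km east, -3.72 km north → (5.36, -3.72).

(5.36, -3.72)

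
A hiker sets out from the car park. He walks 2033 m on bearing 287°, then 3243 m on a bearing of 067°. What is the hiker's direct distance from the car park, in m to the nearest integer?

2133 m

Leg 1 (287°, 2033 m): east 2033 sin 287° = -1944.17, north 2033 cos 287° = 594.39
Leg 2 (067°, 3243 m): east 3243 sin 67° = 2985.20, north 3243 cos 67° = 1267.14
Net: 1041.03 east, 1861.53 north. Distance = √((1041.03)² + (1861.53)²) = 2132.849 m.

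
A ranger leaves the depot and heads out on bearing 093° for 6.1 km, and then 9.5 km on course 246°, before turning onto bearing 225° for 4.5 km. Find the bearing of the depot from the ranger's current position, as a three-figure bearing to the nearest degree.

Leg 1 (093°, 6.1 km): east 6.1 sin 93° = 6.09, north 6.1 cos 93° = -0.32
Leg 2 (246°, 9.5 km): east 9.5 sin 246° = -8.68, north 9.5 cos 246° = -3.86
Leg 3 (225°, 4.5 km): east 4.5 sin 225° = -3.18, north 4.5 cos 225° = -3.18
Net displacement: -5.77 east, -7.37 north. Direction back to start is (5.77, 7.37): bearing = atan2(5.77, 7.37) mod 360° = 38.07° ≈ 038°.

038°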